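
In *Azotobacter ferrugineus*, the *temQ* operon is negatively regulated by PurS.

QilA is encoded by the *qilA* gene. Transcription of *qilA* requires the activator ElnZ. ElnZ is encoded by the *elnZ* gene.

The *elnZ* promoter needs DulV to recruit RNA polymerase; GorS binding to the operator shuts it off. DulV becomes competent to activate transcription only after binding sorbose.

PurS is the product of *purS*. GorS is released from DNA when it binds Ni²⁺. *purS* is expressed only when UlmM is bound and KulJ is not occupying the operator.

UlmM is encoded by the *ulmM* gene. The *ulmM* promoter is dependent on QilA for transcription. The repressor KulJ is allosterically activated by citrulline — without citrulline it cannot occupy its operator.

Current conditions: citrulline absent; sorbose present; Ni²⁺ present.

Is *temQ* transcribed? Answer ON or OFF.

OFF

Sorbose is present, so DulV is active.
Ni²⁺ is present, so GorS is inactive.
No repressor is bound and DulV is active, so *elnZ* is transcribed.
So ElnZ is produced and active.
No repressor is bound and ElnZ is active, so *qilA* is transcribed.
So QilA is produced and active.
No repressor is bound and QilA is active, so *ulmM* is transcribed.
So UlmM is produced and active.
Citrulline is absent, so KulJ is inactive.
No repressor is bound and UlmM is active, so *purS* is transcribed.
So PurS is produced and active.
With repressor PurS bound, *temQ* is not transcribed.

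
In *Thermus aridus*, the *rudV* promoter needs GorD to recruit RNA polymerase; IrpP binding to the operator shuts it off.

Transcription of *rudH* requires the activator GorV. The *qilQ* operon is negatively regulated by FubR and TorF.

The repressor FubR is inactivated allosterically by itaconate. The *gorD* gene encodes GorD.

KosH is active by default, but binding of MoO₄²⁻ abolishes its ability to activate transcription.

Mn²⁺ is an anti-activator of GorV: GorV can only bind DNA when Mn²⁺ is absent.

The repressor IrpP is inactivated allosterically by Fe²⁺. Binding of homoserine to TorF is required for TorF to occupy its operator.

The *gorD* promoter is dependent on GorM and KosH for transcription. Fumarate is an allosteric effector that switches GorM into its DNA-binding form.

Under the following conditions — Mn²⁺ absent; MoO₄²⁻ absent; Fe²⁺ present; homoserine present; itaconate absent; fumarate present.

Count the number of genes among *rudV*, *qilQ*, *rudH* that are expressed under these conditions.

2

Fe²⁺ is present, so IrpP is inactive.
Fumarate is present, so GorM is active.
MoO₄²⁻ is absent, so KosH is active.
No repressor is bound and GorM and KosH are active, so *gorD* is transcribed.
So GorD is produced and active.
No repressor is bound and GorD is active, so *rudV* is transcribed.
→ *rudV* is ON.
Itaconate is absent, so FubR is active.
Homoserine is present, so TorF is active.
With repressor FubR bound, *qilQ* is not transcribed.
→ *qilQ* is OFF.
Mn²⁺ is absent, so GorV is active.
No repressor is bound and GorV is active, so *rudH* is transcribed.
→ *rudH* is ON.
2 of the 3 genes are transcribed.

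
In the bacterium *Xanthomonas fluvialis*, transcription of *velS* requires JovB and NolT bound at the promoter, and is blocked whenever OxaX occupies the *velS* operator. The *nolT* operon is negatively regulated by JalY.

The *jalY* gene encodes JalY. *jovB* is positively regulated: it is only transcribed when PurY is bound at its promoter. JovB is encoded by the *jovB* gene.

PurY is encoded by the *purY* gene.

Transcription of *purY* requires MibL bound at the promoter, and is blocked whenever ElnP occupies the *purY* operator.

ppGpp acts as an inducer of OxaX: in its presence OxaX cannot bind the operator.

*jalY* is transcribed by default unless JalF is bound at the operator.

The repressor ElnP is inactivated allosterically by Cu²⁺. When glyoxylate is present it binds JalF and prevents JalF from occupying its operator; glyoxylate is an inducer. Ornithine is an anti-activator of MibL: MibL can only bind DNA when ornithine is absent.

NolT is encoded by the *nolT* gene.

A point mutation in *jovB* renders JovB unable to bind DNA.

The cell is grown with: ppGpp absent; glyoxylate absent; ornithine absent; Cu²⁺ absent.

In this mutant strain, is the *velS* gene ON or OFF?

ppGpp is absent, so OxaX is active.
JovB is non-functional in this strain, so it has no effect.
Glyoxylate is absent, so JalF is active.
With repressor JalF bound, *jalY* is not transcribed.
So JalY is not produced.
With no repressor bound, *nolT* is transcribed.
So NolT is produced and active.
With repressor OxaX bound, *velS* is not transcribed.

OFF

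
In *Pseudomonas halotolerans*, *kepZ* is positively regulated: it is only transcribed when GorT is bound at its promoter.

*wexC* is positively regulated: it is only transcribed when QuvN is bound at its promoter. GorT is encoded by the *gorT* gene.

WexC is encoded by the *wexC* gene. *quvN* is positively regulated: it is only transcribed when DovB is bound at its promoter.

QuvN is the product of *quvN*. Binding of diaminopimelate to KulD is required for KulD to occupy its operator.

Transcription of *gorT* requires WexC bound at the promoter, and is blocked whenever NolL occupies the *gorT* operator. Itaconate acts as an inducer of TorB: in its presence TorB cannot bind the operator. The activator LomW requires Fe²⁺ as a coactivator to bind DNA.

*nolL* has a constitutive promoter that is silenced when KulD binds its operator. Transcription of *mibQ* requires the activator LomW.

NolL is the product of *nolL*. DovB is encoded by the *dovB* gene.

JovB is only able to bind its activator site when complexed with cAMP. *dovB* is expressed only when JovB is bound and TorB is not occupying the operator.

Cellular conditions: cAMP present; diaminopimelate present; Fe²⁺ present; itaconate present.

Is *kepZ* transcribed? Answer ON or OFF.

cAMP is present, so JovB is active.
Itaconate is present, so TorB is inactive.
No repressor is bound and JovB is active, so *dovB* is transcribed.
So DovB is produced and active.
No repressor is bound and DovB is active, so *quvN* is transcribed.
So QuvN is produced and active.
No repressor is bound and QuvN is active, so *wexC* is transcribed.
So WexC is produced and active.
Diaminopimelate is present, so KulD is active.
With repressor KulD bound, *nolL* is not transcribed.
So NolL is not produced.
No repressor is bound and WexC is active, so *gorT* is transcribed.
So GorT is produced and active.
No repressor is bound and GorT is active, so *kepZ* is transcribed.

ON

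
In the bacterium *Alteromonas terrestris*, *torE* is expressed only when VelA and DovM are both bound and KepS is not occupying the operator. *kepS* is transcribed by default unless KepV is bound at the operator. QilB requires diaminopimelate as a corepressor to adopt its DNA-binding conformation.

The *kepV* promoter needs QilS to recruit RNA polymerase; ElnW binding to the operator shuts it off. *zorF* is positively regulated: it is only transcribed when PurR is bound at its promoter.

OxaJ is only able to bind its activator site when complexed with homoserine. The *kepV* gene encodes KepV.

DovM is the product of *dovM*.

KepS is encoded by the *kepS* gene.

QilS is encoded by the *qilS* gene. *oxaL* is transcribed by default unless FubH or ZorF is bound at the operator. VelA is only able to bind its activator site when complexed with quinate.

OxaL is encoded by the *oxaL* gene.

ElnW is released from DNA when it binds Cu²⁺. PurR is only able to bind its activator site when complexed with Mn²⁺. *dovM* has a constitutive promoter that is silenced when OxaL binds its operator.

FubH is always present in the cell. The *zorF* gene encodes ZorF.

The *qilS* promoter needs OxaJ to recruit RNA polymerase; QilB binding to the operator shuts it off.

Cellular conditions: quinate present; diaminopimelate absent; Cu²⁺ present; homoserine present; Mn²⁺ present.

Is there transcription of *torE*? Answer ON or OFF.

ON

Quinate is present, so VelA is active.
Diaminopimelate is absent, so QilB is inactive.
Homoserine is present, so OxaJ is active.
No repressor is bound and OxaJ is active, so *qilS* is transcribed.
So QilS is produced and active.
Cu²⁺ is present, so ElnW is inactive.
No repressor is bound and QilS is active, so *kepV* is transcribed.
So KepV is produced and active.
With repressor KepV bound, *kepS* is not transcribed.
So KepS is not produced.
FubH is produced constitutively and is active.
Mn²⁺ is present, so PurR is active.
No repressor is bound and PurR is active, so *zorF* is transcribed.
So ZorF is produced and active.
With repressor FubH bound, *oxaL* is not transcribed.
So OxaL is not produced.
With no repressor bound, *dovM* is transcribed.
So DovM is produced and active.
No repressor is bound and VelA and DovM are active, so *torE* is transcribed.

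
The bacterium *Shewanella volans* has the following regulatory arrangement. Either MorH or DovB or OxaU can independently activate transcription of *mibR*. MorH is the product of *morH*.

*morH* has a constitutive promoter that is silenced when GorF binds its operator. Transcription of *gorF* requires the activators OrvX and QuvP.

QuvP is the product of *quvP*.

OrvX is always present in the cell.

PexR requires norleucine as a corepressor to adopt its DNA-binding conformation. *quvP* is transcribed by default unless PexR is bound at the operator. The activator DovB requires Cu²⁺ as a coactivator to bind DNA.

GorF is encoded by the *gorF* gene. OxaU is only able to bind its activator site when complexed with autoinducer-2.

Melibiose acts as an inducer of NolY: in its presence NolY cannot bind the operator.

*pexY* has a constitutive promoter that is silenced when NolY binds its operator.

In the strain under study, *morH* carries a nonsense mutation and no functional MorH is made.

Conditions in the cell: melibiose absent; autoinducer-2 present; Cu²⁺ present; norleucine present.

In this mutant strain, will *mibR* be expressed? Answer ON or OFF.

MorH is non-functional in this strain, so it has no effect.
Cu²⁺ is present, so DovB is active.
Autoinducer-2 is present, so OxaU is active.
Activator DovB is present, so *mibR* is transcribed.

ON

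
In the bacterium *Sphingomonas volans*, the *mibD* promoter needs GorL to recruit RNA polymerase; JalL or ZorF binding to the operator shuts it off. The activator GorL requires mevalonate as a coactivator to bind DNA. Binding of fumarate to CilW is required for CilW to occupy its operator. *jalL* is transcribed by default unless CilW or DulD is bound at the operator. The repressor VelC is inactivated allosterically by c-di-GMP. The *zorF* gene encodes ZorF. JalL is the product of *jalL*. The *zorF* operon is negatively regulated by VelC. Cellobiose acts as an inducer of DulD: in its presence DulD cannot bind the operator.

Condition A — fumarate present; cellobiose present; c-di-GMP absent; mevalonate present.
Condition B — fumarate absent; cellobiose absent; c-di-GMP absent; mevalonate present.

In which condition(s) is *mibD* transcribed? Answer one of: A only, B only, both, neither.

Condition A:
Fumarate is present, so CilW is active.
Cellobiose is present, so DulD is inactive.
With repressor CilW bound, *jalL* is not transcribed.
So JalL is not produced.
c-di-GMP is absent, so VelC is active.
With repressor VelC bound, *zorF* is not transcribed.
So ZorF is not produced.
Mevalonate is present, so GorL is active.
No repressor is bound and GorL is active, so *mibD* is transcribed.
→ *mibD* is ON in A.
Condition B:
Fumarate is absent, so CilW is inactive.
Cellobiose is absent, so DulD is active.
With repressor DulD bound, *jalL* is not transcribed.
So JalL is not produced.
c-di-GMP is absent, so VelC is active.
With repressor VelC bound, *zorF* is not transcribed.
So ZorF is not produced.
Mevalonate is present, so GorL is active.
No repressor is bound and GorL is active, so *mibD* is transcribed.
→ *mibD* is ON in B.

both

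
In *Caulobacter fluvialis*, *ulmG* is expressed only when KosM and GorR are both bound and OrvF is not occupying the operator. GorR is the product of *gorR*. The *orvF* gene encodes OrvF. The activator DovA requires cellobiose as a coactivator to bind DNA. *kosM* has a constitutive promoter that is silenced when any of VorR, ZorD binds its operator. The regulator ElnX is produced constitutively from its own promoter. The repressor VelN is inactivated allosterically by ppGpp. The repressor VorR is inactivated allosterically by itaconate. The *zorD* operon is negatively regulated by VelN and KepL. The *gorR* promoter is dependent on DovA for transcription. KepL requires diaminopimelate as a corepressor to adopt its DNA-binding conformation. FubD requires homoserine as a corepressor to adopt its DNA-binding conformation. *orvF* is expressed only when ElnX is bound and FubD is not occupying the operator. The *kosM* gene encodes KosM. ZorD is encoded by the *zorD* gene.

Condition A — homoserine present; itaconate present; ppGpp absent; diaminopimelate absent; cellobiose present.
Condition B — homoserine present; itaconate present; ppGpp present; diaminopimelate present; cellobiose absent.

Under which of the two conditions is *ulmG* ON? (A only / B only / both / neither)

A only

Condition A:
Homoserine is present, so FubD is active.
ElnX is produced constitutively and is active.
With repressor FubD bound, *orvF* is not transcribed.
So OrvF is not produced.
Itaconate is present, so VorR is inactive.
ppGpp is absent, so VelN is active.
Diaminopimelate is absent, so KepL is inactive.
With repressor VelN bound, *zorD* is not transcribed.
So ZorD is not produced.
With no repressor bound, *kosM* is transcribed.
So KosM is produced and active.
Cellobiose is present, so DovA is active.
No repressor is bound and DovA is active, so *gorR* is transcribed.
So GorR is produced and active.
No repressor is bound and KosM and GorR are active, so *ulmG* is transcribed.
→ *ulmG* is ON in A.
Condition B:
Homoserine is present, so FubD is active.
ElnX is produced constitutively and is active.
With repressor FubD bound, *orvF* is not transcribed.
So OrvF is not produced.
Itaconate is present, so VorR is inactive.
ppGpp is present, so VelN is inactive.
Diaminopimelate is present, so KepL is active.
With repressor KepL bound, *zorD* is not transcribed.
So ZorD is not produced.
With no repressor bound, *kosM* is transcribed.
So KosM is produced and active.
Cellobiose is absent, so DovA is inactive.
Required activator DovA is absent, so *gorR* is not transcribed.
So GorR is not produced.
Required activator GorR is absent, so *ulmG* is not transcribed.
→ *ulmG* is OFF in B.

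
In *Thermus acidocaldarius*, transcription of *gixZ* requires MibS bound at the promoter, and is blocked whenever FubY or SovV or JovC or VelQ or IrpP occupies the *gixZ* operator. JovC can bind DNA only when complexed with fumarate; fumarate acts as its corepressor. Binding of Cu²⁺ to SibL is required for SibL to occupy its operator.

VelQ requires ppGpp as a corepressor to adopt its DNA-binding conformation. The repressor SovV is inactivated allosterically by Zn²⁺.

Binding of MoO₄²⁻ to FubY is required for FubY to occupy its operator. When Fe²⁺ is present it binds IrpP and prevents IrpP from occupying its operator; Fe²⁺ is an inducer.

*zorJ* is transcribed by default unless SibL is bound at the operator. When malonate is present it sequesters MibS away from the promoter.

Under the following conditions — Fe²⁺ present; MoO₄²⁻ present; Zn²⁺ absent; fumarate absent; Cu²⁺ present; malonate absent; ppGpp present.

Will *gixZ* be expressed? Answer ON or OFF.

Malonate is absent, so MibS is active.
MoO₄²⁻ is present, so FubY is active.
Zn²⁺ is absent, so SovV is active.
Fumarate is absent, so JovC is inactive.
ppGpp is present, so VelQ is active.
Fe²⁺ is present, so IrpP is inactive.
With repressor FubY bound, *gixZ* is not transcribed.

OFF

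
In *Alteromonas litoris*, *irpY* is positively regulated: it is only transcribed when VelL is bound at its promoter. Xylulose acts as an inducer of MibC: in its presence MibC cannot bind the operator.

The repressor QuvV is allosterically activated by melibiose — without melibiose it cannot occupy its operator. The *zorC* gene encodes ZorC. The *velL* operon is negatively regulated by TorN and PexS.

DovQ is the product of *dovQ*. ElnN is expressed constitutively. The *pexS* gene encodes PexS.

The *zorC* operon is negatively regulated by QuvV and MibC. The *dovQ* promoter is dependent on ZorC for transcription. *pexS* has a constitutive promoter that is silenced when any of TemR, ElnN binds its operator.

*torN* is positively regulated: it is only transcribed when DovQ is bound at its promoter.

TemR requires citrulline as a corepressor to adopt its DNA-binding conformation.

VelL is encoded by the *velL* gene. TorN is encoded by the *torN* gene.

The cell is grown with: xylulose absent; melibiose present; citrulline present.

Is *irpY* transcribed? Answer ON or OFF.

Melibiose is present, so QuvV is active.
Xylulose is absent, so MibC is active.
With repressor QuvV bound, *zorC* is not transcribed.
So ZorC is not produced.
Required activator ZorC is absent, so *dovQ* is not transcribed.
So DovQ is not produced.
Required activator DovQ is absent, so *torN* is not transcribed.
So TorN is not produced.
Citrulline is present, so TemR is active.
ElnN is produced constitutively and is active.
With repressor TemR bound, *pexS* is not transcribed.
So PexS is not produced.
With no repressor bound, *velL* is transcribed.
So VelL is produced and active.
No repressor is bound and VelL is active, so *irpY* is transcribed.

ON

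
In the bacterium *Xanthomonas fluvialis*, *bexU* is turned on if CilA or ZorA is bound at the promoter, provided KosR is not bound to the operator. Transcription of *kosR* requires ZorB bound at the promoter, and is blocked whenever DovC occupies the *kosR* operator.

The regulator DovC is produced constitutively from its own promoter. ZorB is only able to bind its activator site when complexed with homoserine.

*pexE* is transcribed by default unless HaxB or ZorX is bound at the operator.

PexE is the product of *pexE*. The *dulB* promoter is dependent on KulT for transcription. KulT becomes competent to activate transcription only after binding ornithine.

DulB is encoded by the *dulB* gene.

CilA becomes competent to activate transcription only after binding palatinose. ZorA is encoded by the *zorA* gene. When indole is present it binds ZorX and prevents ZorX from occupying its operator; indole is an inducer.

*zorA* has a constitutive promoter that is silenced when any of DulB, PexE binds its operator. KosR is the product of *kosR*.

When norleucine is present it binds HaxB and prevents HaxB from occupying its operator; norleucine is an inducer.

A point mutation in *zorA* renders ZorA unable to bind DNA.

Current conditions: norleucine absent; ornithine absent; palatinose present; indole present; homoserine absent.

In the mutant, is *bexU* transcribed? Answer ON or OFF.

Homoserine is absent, so ZorB is inactive.
DovC is produced constitutively and is active.
With repressor DovC bound, *kosR* is not transcribed.
So KosR is not produced.
Palatinose is present, so CilA is active.
ZorA is non-functional in this strain, so it has no effect.
Activator CilA is present, so *bexU* is transcribed.

ON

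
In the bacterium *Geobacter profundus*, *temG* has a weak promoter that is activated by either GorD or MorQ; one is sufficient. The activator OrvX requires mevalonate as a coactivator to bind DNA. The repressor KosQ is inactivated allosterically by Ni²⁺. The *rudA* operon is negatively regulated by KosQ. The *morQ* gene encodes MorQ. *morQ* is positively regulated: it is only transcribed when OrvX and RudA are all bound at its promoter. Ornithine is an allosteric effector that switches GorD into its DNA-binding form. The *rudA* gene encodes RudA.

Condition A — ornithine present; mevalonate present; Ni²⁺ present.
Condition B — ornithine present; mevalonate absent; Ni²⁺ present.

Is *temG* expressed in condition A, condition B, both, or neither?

both

Condition A:
Ornithine is present, so GorD is active.
Mevalonate is present, so OrvX is active.
Ni²⁺ is present, so KosQ is inactive.
With no repressor bound, *rudA* is transcribed.
So RudA is produced and active.
No repressor is bound and OrvX and RudA are active, so *morQ* is transcribed.
So MorQ is produced and active.
Activator GorD is present, so *temG* is transcribed.
→ *temG* is ON in A.
Condition B:
Ornithine is present, so GorD is active.
Mevalonate is absent, so OrvX is inactive.
Ni²⁺ is present, so KosQ is inactive.
With no repressor bound, *rudA* is transcribed.
So RudA is produced and active.
Required activator OrvX is absent, so *morQ* is not transcribed.
So MorQ is not produced.
Activator GorD is present, so *temG* is transcribed.
→ *temG* is ON in B.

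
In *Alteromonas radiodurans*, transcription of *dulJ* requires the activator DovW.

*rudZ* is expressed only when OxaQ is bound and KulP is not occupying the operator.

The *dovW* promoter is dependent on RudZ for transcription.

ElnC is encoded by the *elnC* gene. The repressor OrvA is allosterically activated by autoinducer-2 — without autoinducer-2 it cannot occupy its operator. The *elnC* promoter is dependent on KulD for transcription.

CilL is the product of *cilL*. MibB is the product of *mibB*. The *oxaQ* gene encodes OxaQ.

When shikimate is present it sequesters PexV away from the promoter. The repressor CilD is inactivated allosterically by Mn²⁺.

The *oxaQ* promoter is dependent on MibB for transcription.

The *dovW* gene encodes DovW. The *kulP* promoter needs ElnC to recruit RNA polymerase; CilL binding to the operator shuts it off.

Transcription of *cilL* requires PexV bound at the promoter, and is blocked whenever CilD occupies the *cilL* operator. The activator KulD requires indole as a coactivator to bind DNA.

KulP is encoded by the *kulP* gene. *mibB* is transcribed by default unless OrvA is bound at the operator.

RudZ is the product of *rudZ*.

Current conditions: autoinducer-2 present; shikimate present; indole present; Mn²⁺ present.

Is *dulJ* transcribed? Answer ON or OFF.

Shikimate is present, so PexV is inactive.
Mn²⁺ is present, so CilD is inactive.
Required activator PexV is absent, so *cilL* is not transcribed.
So CilL is not produced.
Indole is present, so KulD is active.
No repressor is bound and KulD is active, so *elnC* is transcribed.
So ElnC is produced and active.
No repressor is bound and ElnC is active, so *kulP* is transcribed.
So KulP is produced and active.
Autoinducer-2 is present, so OrvA is active.
With repressor OrvA bound, *mibB* is not transcribed.
So MibB is not produced.
Required activator MibB is absent, so *oxaQ* is not transcribed.
So OxaQ is not produced.
With repressor KulP bound, *rudZ* is not transcribed.
So RudZ is not produced.
Required activator RudZ is absent, so *dovW* is not transcribed.
So DovW is not produced.
Required activator DovW is absent, so *dulJ* is not transcribed.

OFF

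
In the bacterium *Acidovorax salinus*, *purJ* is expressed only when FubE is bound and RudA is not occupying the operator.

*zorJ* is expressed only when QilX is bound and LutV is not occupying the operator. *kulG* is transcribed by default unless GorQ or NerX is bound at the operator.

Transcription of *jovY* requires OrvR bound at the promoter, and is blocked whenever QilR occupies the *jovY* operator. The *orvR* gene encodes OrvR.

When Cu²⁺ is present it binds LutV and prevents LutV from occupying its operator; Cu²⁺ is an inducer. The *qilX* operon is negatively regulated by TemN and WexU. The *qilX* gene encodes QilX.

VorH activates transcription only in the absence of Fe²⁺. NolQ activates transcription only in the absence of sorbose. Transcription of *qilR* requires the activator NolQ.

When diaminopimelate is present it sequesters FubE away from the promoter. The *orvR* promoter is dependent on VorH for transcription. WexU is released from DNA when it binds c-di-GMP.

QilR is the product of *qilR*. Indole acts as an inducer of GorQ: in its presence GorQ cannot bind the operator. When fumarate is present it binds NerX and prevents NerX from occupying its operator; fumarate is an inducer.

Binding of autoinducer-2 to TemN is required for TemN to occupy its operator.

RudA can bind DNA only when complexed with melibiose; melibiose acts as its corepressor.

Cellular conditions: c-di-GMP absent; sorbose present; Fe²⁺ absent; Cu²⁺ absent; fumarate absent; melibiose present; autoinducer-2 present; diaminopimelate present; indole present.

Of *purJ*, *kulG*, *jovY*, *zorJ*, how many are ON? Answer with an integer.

1

Melibiose is present, so RudA is active.
Diaminopimelate is present, so FubE is inactive.
With repressor RudA bound, *purJ* is not transcribed.
→ *purJ* is OFF.
Indole is present, so GorQ is inactive.
Fumarate is absent, so NerX is active.
With repressor NerX bound, *kulG* is not transcribed.
→ *kulG* is OFF.
Sorbose is present, so NolQ is inactive.
Required activator NolQ is absent, so *qilR* is not transcribed.
So QilR is not produced.
Fe²⁺ is absent, so VorH is active.
No repressor is bound and VorH is active, so *orvR* is transcribed.
So OrvR is produced and active.
No repressor is bound and OrvR is active, so *jovY* is transcribed.
→ *jovY* is ON.
Autoinducer-2 is present, so TemN is active.
c-di-GMP is absent, so WexU is active.
With repressor TemN bound, *qilX* is not transcribed.
So QilX is not produced.
Cu²⁺ is absent, so LutV is active.
With repressor LutV bound, *zorJ* is not transcribed.
→ *zorJ* is OFF.
1 of the 4 genes is transcribed.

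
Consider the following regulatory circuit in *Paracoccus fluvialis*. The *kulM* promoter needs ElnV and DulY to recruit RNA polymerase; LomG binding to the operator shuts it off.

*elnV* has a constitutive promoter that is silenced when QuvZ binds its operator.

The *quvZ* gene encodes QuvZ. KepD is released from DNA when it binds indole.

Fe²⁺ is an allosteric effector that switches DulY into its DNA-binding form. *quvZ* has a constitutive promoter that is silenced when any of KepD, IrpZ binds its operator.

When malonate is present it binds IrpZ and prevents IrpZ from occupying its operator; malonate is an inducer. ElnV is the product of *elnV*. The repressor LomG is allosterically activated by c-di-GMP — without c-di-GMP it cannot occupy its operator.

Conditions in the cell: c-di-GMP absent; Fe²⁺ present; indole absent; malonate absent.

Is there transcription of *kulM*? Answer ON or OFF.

ON

Indole is absent, so KepD is active.
Malonate is absent, so IrpZ is active.
With repressor KepD bound, *quvZ* is not transcribed.
So QuvZ is not produced.
With no repressor bound, *elnV* is transcribed.
So ElnV is produced and active.
Fe²⁺ is present, so DulY is active.
c-di-GMP is absent, so LomG is inactive.
No repressor is bound and ElnV and DulY are active, so *kulM* is transcribed.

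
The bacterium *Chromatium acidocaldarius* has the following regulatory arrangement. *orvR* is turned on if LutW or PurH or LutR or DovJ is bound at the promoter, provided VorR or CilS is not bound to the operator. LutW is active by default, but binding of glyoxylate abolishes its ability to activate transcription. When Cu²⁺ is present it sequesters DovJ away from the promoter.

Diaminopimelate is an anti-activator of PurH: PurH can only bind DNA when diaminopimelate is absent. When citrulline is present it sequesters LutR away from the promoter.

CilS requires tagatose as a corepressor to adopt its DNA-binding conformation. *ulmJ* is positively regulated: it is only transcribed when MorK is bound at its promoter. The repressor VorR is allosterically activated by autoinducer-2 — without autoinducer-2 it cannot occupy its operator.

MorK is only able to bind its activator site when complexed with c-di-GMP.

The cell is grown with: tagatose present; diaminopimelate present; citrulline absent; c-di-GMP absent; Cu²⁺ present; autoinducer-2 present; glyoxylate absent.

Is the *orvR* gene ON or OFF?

OFF

Autoinducer-2 is present, so VorR is active.
Glyoxylate is absent, so LutW is active.
Diaminopimelate is present, so PurH is inactive.
Citrulline is absent, so LutR is active.
Tagatose is present, so CilS is active.
Cu²⁺ is present, so DovJ is inactive.
With repressor VorR bound, *orvR* is not transcribed.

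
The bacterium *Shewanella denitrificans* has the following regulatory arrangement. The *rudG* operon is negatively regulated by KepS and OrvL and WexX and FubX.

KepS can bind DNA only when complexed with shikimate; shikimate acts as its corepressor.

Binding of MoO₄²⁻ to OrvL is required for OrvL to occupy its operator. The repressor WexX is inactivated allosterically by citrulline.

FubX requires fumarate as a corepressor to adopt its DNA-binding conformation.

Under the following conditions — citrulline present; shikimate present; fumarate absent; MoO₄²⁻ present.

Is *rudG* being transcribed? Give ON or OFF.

Shikimate is present, so KepS is active.
MoO₄²⁻ is present, so OrvL is active.
Citrulline is present, so WexX is inactive.
Fumarate is absent, so FubX is inactive.
With repressor KepS bound, *rudG* is not transcribed.

OFF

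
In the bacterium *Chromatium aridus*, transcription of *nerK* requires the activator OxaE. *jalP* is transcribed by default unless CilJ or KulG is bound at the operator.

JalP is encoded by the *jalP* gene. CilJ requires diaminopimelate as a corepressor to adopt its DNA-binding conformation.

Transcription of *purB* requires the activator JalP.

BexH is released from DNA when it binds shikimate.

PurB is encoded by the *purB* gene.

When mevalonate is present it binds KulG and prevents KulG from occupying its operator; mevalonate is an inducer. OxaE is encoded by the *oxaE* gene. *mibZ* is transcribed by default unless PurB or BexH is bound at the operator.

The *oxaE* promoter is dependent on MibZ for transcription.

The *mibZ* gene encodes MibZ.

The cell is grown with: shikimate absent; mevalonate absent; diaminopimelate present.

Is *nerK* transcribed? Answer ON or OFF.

OFF

Diaminopimelate is present, so CilJ is active.
Mevalonate is absent, so KulG is active.
With repressor CilJ bound, *jalP* is not transcribed.
So JalP is not produced.
Required activator JalP is absent, so *purB* is not transcribed.
So PurB is not produced.
Shikimate is absent, so BexH is active.
With repressor BexH bound, *mibZ* is not transcribed.
So MibZ is not produced.
Required activator MibZ is absent, so *oxaE* is not transcribed.
So OxaE is not produced.
Required activator OxaE is absent, so *nerK* is not transcribed.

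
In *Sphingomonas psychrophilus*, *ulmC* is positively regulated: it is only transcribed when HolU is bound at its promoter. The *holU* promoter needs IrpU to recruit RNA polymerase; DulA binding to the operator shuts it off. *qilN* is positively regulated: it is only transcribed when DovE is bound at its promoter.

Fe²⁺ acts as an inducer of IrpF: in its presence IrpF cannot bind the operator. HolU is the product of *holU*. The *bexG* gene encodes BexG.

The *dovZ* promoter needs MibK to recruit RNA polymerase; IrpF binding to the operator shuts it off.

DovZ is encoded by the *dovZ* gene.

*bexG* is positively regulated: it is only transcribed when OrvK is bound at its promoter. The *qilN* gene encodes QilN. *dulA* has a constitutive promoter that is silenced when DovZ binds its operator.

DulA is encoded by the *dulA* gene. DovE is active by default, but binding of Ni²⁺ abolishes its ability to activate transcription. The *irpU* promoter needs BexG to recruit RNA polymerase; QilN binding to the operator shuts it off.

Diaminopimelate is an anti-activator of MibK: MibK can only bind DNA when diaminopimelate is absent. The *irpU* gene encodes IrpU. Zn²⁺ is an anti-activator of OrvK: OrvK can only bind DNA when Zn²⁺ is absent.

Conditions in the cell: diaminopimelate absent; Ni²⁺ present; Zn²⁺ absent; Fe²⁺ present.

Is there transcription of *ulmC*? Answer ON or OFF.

Fe²⁺ is present, so IrpF is inactive.
Diaminopimelate is absent, so MibK is active.
No repressor is bound and MibK is active, so *dovZ* is transcribed.
So DovZ is produced and active.
With repressor DovZ bound, *dulA* is not transcribed.
So DulA is not produced.
Zn²⁺ is absent, so OrvK is active.
No repressor is bound and OrvK is active, so *bexG* is transcribed.
So BexG is produced and active.
Ni²⁺ is present, so DovE is inactive.
Required activator DovE is absent, so *qilN* is not transcribed.
So QilN is not produced.
No repressor is bound and BexG is active, so *irpU* is transcribed.
So IrpU is produced and active.
No repressor is bound and IrpU is active, so *holU* is transcribed.
So HolU is produced and active.
No repressor is bound and HolU is active, so *ulmC* is transcribed.

ON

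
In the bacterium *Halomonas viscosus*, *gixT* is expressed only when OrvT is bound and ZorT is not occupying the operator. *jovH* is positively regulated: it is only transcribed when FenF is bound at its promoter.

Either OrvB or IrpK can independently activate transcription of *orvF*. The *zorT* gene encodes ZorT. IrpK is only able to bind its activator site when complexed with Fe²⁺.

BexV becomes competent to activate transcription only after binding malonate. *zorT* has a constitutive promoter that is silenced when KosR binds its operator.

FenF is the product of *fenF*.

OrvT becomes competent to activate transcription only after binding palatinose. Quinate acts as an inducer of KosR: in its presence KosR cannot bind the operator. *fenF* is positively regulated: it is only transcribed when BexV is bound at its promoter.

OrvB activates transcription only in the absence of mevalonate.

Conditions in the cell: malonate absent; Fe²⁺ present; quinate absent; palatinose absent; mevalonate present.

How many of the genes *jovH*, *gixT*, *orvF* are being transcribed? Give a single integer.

1

Malonate is absent, so BexV is inactive.
Required activator BexV is absent, so *fenF* is not transcribed.
So FenF is not produced.
Required activator FenF is absent, so *jovH* is not transcribed.
→ *jovH* is OFF.
Quinate is absent, so KosR is active.
With repressor KosR bound, *zorT* is not transcribed.
So ZorT is not produced.
Palatinose is absent, so OrvT is inactive.
Required activator OrvT is absent, so *gixT* is not transcribed.
→ *gixT* is OFF.
Mevalonate is present, so OrvB is inactive.
Fe²⁺ is present, so IrpK is active.
Activator IrpK is present, so *orvF* is transcribed.
→ *orvF* is ON.
1 of the 3 genes is transcribed.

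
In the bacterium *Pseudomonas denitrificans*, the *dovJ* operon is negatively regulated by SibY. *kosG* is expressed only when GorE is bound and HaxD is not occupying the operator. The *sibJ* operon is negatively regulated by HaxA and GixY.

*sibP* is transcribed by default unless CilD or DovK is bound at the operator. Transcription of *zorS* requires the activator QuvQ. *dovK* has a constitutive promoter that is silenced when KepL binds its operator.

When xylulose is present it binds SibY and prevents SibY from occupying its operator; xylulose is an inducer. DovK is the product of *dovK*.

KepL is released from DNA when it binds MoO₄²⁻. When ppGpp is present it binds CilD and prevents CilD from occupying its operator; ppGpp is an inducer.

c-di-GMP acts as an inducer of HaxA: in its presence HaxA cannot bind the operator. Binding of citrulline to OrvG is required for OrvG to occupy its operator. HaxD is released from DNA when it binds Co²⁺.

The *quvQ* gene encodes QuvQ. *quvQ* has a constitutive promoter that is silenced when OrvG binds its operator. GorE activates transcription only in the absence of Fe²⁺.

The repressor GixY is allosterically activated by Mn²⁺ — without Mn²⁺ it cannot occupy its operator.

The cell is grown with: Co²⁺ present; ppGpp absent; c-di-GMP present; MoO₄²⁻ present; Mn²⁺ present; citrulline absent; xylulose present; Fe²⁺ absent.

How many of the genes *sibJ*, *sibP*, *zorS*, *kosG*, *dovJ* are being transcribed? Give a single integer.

3

c-di-GMP is present, so HaxA is inactive.
Mn²⁺ is present, so GixY is active.
With repressor GixY bound, *sibJ* is not transcribed.
→ *sibJ* is OFF.
ppGpp is absent, so CilD is active.
MoO₄²⁻ is present, so KepL is inactive.
With no repressor bound, *dovK* is transcribed.
So DovK is produced and active.
With repressor CilD bound, *sibP* is not transcribed.
→ *sibP* is OFF.
Citrulline is absent, so OrvG is inactive.
With no repressor bound, *quvQ* is transcribed.
So QuvQ is produced and active.
No repressor is bound and QuvQ is active, so *zorS* is transcribed.
→ *zorS* is ON.
Co²⁺ is present, so HaxD is inactive.
Fe²⁺ is absent, so GorE is active.
No repressor is bound and GorE is active, so *kosG* is transcribed.
→ *kosG* is ON.
Xylulose is present, so SibY is inactive.
With no repressor bound, *dovJ* is transcribed.
→ *dovJ* is ON.
3 of the 5 genes are transcribed.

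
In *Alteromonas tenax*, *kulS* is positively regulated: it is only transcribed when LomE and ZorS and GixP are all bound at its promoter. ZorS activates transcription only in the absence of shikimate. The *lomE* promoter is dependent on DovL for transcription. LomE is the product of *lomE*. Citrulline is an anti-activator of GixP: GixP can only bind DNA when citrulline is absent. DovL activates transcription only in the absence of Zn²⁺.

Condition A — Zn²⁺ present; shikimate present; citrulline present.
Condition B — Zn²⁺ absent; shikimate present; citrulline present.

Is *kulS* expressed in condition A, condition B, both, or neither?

Condition A:
Zn²⁺ is present, so DovL is inactive.
Required activator DovL is absent, so *lomE* is not transcribed.
So LomE is not produced.
Shikimate is present, so ZorS is inactive.
Citrulline is present, so GixP is inactive.
Required activator LomE is absent, so *kulS* is not transcribed.
→ *kulS* is OFF in A.
Condition B:
Zn²⁺ is absent, so DovL is active.
No repressor is bound and DovL is active, so *lomE* is transcribed.
So LomE is produced and active.
Shikimate is present, so ZorS is inactive.
Citrulline is present, so GixP is inactive.
Required activator ZorS is absent, so *kulS* is not transcribed.
→ *kulS* is OFF in B.

neither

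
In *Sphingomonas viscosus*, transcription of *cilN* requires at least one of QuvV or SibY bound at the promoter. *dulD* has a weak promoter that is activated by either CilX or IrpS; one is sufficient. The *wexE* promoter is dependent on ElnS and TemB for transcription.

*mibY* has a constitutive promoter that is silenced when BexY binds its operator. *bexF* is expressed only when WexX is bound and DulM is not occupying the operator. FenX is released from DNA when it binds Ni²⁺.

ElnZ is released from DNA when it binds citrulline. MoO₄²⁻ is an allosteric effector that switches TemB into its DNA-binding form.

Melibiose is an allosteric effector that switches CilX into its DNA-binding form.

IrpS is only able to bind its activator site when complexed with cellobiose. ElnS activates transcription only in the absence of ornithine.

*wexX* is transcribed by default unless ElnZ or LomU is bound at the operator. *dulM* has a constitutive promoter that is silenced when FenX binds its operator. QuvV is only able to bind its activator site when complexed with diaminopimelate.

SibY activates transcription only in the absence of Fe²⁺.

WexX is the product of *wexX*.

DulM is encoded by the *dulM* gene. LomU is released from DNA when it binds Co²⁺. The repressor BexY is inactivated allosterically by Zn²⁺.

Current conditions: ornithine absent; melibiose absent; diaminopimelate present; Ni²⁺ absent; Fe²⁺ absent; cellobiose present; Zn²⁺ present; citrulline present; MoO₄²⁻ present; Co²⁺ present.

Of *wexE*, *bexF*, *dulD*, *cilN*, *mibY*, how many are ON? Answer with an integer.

5

Ornithine is absent, so ElnS is active.
MoO₄²⁻ is present, so TemB is active.
No repressor is bound and ElnS and TemB are active, so *wexE* is transcribed.
→ *wexE* is ON.
Citrulline is present, so ElnZ is inactive.
Co²⁺ is present, so LomU is inactive.
With no repressor bound, *wexX* is transcribed.
So WexX is produced and active.
Ni²⁺ is absent, so FenX is active.
With repressor FenX bound, *dulM* is not transcribed.
So DulM is not produced.
No repressor is bound and WexX is active, so *bexF* is transcribed.
→ *bexF* is ON.
Melibiose is absent, so CilX is inactive.
Cellobiose is present, so IrpS is active.
Activator IrpS is present, so *dulD* is transcribed.
→ *dulD* is ON.
Diaminopimelate is present, so QuvV is active.
Fe²⁺ is absent, so SibY is active.
Activator QuvV is present, so *cilN* is transcribed.
→ *cilN* is ON.
Zn²⁺ is present, so BexY is inactive.
With no repressor bound, *mibY* is transcribed.
→ *mibY* is ON.
5 of the 5 genes are transcribed.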